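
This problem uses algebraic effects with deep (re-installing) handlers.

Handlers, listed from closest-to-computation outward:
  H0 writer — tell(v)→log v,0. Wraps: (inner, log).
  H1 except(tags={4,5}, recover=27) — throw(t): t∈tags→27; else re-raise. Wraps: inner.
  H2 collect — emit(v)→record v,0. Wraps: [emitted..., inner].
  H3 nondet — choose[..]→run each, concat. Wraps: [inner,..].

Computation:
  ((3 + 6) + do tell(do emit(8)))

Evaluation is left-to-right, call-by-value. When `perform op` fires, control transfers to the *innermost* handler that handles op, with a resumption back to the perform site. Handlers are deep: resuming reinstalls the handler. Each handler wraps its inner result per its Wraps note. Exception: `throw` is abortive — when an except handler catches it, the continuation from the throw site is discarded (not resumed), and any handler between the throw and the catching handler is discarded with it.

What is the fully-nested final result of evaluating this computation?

Working:
emit(8) @ H2 ⇒ out+=8
tell(0) @ H0 ⇒ log+=0
H0 returns (9, (0))
H1 returns (9, (0))
H2 returns [8, (9, (0))]
H3 returns [[8, (9, (0))]]
= [[8, (9, (0))]]

Answer: [[8, (9, (0))]]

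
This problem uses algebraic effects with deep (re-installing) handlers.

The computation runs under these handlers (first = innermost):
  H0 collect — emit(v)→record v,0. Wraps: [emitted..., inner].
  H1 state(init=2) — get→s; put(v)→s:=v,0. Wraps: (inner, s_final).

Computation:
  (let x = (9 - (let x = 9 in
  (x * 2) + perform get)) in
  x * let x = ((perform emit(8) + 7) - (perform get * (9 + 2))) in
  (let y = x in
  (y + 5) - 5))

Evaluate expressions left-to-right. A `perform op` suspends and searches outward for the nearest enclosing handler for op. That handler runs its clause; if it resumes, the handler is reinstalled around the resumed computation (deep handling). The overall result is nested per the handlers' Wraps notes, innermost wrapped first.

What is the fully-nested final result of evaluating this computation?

Answer: ([8, 165], 2)

Step-by-step:
get @ H1 ⇒ 2
emit(8) @ H0 ⇒ out+=8
get @ H1 ⇒ 2
H0 returns [8, 165]
H1 returns ([8, 165], 2)
= ([8, 165], 2)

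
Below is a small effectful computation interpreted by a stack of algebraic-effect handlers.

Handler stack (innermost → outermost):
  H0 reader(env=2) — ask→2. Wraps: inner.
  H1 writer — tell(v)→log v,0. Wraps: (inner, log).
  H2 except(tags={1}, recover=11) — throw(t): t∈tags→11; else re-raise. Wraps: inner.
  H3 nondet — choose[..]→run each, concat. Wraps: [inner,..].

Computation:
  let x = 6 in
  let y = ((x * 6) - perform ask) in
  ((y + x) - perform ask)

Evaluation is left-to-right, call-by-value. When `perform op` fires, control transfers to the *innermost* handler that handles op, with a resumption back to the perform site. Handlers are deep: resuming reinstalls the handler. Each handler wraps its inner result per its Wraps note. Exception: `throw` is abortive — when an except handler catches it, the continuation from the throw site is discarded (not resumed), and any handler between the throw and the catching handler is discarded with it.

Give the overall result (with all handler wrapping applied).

Answer: [(38, ())]

Evaluation trace:
ask @ H0 ⇒ 2
ask @ H0 ⇒ 2
H0 returns 38
H1 returns (38, ())
H2 returns (38, ())
H3 returns [(38, ())]
= [(38, ())]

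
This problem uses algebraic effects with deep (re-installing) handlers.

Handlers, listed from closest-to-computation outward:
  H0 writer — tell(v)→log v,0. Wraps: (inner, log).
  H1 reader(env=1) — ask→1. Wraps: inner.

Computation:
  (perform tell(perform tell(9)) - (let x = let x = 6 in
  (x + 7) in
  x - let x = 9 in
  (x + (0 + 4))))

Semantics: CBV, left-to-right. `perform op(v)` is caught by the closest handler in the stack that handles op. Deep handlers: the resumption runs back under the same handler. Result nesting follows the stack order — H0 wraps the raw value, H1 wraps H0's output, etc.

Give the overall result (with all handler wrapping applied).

Answer: (0, (9, 0))

Working:
tell(9) @ H0 ⇒ log+=9
tell(0) @ H0 ⇒ log+=0
H0 returns (0, (9, 0))
H1 returns (0, (9, 0))
= (0, (9, 0))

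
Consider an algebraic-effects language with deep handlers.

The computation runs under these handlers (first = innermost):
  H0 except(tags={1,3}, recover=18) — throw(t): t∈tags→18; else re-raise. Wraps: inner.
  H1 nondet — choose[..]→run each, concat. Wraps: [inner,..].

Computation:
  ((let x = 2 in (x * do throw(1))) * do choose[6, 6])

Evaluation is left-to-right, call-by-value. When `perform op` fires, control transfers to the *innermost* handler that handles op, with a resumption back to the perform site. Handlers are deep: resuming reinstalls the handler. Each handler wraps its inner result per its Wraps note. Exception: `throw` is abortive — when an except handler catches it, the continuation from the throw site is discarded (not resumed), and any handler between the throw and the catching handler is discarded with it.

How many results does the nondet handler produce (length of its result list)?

Answer: 1

Step-by-step:
throw(1) @ H0 caught ⇒ 18
H1 returns [18]
= [18]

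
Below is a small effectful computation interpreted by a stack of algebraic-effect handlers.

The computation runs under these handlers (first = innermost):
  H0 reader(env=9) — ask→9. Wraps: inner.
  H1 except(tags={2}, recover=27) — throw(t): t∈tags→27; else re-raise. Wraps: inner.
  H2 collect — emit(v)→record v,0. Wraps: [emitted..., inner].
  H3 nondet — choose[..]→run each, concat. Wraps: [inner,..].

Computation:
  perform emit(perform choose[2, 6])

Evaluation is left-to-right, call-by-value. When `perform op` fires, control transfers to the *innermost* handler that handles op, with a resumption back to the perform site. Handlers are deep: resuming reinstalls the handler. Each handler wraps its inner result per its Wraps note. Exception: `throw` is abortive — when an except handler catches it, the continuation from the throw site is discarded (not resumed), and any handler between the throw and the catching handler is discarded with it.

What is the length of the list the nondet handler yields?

Answer: 2

Working:
choose[2, 6] @ H3
  branch[0] choose=2:
    emit(2) @ H2 ⇒ out+=2
    H0 returns 0
    H1 returns 0
    H2 returns [2, 0]
    H3 returns [[2, 0]]
  branch[1] choose=6:
    emit(6) @ H2 ⇒ out+=6
    H0 returns 0
    H1 returns 0
    H2 returns [6, 0]
    H3 returns [[6, 0]]
= [[2, 0], [6, 0]]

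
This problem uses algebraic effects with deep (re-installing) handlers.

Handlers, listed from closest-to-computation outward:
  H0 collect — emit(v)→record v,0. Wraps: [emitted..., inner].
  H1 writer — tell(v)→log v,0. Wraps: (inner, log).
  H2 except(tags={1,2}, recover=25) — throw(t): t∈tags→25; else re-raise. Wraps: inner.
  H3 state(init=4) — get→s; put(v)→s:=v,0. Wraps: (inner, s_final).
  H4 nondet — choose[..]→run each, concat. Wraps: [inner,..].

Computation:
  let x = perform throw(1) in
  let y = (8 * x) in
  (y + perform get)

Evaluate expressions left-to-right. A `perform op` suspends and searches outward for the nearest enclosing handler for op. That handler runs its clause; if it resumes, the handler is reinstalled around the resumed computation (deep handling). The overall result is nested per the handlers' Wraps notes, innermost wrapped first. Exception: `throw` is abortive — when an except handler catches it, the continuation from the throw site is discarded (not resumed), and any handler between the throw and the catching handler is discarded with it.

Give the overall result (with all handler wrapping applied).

Evaluation trace:
throw(1) @ H2 caught ⇒ 25
H3 returns (25, 4)
H4 returns [(25, 4)]
= [(25, 4)]

Answer: [(25, 4)]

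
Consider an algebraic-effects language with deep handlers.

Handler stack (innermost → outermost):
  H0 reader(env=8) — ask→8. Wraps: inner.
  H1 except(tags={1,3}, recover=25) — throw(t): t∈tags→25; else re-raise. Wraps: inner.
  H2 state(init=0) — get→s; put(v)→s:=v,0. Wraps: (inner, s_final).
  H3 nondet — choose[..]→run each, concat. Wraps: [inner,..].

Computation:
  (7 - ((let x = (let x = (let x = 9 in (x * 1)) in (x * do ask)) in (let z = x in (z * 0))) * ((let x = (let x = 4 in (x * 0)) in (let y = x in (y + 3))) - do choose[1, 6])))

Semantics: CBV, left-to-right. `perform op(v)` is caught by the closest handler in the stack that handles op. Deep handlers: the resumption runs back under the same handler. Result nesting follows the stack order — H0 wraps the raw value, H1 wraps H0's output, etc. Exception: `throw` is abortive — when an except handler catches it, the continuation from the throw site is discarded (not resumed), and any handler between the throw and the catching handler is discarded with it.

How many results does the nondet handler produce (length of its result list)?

Answer: 2

Step-by-step:
ask @ H0 ⇒ 8
choose[1, 6] @ H3
  branch[0] choose=1:
    H0 returns 7
    H1 returns 7
    H2 returns (7, 0)
    H3 returns [(7, 0)]
  branch[1] choose=6:
    H0 returns 7
    H1 returns 7
    H2 returns (7, 0)
    H3 returns [(7, 0)]
= [(7, 0), (7, 0)]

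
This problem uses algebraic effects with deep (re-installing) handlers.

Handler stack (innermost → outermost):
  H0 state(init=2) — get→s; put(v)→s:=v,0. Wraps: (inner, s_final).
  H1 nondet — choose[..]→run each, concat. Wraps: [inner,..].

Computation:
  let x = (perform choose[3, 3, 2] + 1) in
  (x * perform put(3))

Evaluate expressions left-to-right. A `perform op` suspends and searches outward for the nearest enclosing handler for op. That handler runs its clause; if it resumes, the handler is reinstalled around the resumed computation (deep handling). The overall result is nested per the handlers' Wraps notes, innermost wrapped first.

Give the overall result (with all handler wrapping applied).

Answer: [(0, 3), (0, 3), (0, 3)]

Working:
choose[3, 3, 2] @ H1
  branch[0] choose=3:
    put(3) @ H0 ⇒ s:=3
    H0 returns (0, 3)
    H1 returns [(0, 3)]
  branch[1] choose=3:
    put(3) @ H0 ⇒ s:=3
    H0 returns (0, 3)
    H1 returns [(0, 3)]
  branch[2] choose=2:
    put(3) @ H0 ⇒ s:=3
    H0 returns (0, 3)
    H1 returns [(0, 3)]
= [(0, 3), (0, 3), (0, 3)]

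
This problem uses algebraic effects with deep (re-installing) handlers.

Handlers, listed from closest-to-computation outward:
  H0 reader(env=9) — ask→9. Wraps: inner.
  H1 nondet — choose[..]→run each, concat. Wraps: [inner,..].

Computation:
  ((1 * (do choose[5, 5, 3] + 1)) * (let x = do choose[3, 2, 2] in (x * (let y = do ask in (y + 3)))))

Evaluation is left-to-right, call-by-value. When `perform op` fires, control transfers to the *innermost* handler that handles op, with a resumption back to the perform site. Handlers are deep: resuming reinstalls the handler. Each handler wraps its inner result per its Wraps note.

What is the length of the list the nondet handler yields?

Answer: 9

Working:
choose[5, 5, 3] @ H1
  branch[0] choose=5:
    choose[3, 2, 2] @ H1
      branch[0] choose=3:
        ask @ H0 ⇒ 9
        H0 returns 216
        H1 returns [216]
      branch[1] choose=2:
        ask @ H0 ⇒ 9
        H0 returns 144
        H1 returns [144]
      branch[2] choose=2:
        ask @ H0 ⇒ 9
        H0 returns 144
        H1 returns [144]
  branch[1] choose=5:
    choose[3, 2, 2] @ H1
      branch[0] choose=3:
        ask @ H0 ⇒ 9
        H0 returns 216
        H1 returns [216]
      branch[1] choose=2:
        ask @ H0 ⇒ 9
        H0 returns 144
        H1 returns [144]
      branch[2] choose=2:
        ask @ H0 ⇒ 9
        H0 returns 144
        H1 returns [144]
  branch[2] choose=3:
    choose[3, 2, 2] @ H1
      branch[0] choose=3:
        ask @ H0 ⇒ 9
        H0 returns 144
        H1 returns [144]
      branch[1] choose=2:
        ask @ H0 ⇒ 9
        H0 returns 96
        H1 returns [96]
      branch[2] choose=2:
        ask @ H0 ⇒ 9
        H0 returns 96
        H1 returns [96]
= [216, 144, 144, 216, 144, 144, 144, 96, 96]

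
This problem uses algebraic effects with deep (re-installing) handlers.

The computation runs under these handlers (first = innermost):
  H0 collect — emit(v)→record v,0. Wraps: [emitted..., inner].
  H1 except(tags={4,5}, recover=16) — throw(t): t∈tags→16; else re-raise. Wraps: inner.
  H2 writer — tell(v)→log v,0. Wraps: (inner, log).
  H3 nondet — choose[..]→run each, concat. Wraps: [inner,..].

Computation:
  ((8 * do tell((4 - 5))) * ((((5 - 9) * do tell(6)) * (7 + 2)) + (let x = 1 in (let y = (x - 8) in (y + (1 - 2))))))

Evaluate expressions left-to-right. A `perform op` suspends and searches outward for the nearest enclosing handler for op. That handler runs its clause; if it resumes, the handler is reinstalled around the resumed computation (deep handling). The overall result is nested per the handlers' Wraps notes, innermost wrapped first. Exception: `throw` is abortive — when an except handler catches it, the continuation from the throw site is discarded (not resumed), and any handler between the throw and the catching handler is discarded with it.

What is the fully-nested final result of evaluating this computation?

Step-by-step:
tell(-1) @ H2 ⇒ log+=-1
tell(6) @ H2 ⇒ log+=6
H0 returns [0]
H1 returns [0]
H2 returns ([0], (-1, 6))
H3 returns [([0], (-1, 6))]
= [([0], (-1, 6))]

Answer: [([0], (-1, 6))]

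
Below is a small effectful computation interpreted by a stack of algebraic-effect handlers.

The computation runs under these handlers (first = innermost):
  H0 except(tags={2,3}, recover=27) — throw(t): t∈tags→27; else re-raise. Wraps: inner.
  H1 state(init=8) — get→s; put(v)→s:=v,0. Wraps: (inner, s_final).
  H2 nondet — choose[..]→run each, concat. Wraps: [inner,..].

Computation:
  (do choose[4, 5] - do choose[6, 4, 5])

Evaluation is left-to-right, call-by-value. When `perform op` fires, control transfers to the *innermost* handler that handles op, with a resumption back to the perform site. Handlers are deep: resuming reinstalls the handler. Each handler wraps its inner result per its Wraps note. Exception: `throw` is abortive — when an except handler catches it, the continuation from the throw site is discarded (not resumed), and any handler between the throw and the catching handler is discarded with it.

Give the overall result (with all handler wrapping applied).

Answer: [(-2, 8), (0, 8), (-1, 8), (-1, 8), (1, 8), (0, 8)]

Evaluation trace:
choose[4, 5] @ H2
  branch[0] choose=4:
    choose[6, 4, 5] @ H2
      branch[0] choose=6:
        H0 returns -2
        H1 returns (-2, 8)
        H2 returns [(-2, 8)]
      branch[1] choose=4:
        H0 returns 0
        H1 returns (0, 8)
        H2 returns [(0, 8)]
      branch[2] choose=5:
        H0 returns -1
        H1 returns (-1, 8)
        H2 returns [(-1, 8)]
  branch[1] choose=5:
    choose[6, 4, 5] @ H2
      branch[0] choose=6:
        H0 returns -1
        H1 returns (-1, 8)
        H2 returns [(-1, 8)]
      branch[1] choose=4:
        H0 returns 1
        H1 returns (1, 8)
        H2 returns [(1, 8)]
      branch[2] choose=5:
        H0 returns 0
        H1 returns (0, 8)
        H2 returns [(0, 8)]
= [(-2, 8), (0, 8), (-1, 8), (-1, 8), (1, 8), (0, 8)]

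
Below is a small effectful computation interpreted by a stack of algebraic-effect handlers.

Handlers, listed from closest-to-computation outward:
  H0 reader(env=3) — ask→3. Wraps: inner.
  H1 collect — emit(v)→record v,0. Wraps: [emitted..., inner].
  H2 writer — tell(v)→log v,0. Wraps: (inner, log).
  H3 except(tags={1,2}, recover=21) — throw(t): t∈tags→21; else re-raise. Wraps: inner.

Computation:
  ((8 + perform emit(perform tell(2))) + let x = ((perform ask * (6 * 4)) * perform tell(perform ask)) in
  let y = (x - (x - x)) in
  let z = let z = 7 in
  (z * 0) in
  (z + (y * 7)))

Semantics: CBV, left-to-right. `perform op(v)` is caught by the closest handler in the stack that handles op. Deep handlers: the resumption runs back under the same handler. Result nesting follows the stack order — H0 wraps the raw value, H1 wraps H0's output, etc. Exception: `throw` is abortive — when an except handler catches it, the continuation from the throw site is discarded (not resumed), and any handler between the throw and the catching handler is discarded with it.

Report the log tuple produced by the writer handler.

Answer: (2, 3)

Evaluation trace:
tell(2) @ H2 ⇒ log+=2
emit(0) @ H1 ⇒ out+=0
ask @ H0 ⇒ 3
ask @ H0 ⇒ 3
tell(3) @ H2 ⇒ log+=3
H0 returns 8
H1 returns [0, 8]
H2 returns ([0, 8], (2, 3))
H3 returns ([0, 8], (2, 3))
= ([0, 8], (2, 3))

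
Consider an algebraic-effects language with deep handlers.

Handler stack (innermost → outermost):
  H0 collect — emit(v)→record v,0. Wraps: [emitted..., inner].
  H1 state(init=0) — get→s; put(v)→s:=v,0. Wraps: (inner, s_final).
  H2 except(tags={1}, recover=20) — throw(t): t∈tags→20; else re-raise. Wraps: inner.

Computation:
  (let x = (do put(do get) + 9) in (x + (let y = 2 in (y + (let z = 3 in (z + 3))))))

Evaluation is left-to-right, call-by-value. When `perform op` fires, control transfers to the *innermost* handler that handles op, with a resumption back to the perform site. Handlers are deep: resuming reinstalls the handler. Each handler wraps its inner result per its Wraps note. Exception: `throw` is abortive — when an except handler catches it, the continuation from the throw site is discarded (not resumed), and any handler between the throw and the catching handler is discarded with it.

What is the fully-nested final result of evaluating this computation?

Working:
get @ H1 ⇒ 0
put(0) @ H1 ⇒ s:=0
H0 returns [17]
H1 returns ([17], 0)
H2 returns ([17], 0)
= ([17], 0)

Answer: ([17], 0)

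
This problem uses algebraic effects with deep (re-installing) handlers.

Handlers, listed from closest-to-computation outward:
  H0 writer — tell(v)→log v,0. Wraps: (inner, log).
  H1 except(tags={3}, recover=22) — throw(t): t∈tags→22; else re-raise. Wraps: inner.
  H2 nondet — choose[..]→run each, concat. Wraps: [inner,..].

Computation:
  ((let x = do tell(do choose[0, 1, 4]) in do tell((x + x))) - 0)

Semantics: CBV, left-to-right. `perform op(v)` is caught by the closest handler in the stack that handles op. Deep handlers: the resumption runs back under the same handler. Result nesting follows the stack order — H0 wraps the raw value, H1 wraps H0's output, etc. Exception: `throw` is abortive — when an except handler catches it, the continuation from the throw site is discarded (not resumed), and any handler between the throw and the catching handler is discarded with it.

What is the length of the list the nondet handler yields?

Step-by-step:
choose[0, 1, 4] @ H2
  branch[0] choose=0:
    tell(0) @ H0 ⇒ log+=0
    tell(0) @ H0 ⇒ log+=0
    H0 returns (0, (0, 0))
    H1 returns (0, (0, 0))
    H2 returns [(0, (0, 0))]
  branch[1] choose=1:
    tell(1) @ H0 ⇒ log+=1
    tell(0) @ H0 ⇒ log+=0
    H0 returns (0, (1, 0))
    H1 returns (0, (1, 0))
    H2 returns [(0, (1, 0))]
  branch[2] choose=4:
    tell(4) @ H0 ⇒ log+=4
    tell(0) @ H0 ⇒ log+=0
    H0 returns (0, (4, 0))
    H1 returns (0, (4, 0))
    H2 returns [(0, (4, 0))]
= [(0, (0, 0)), (0, (1, 0)), (0, (4, 0))]

Answer: 3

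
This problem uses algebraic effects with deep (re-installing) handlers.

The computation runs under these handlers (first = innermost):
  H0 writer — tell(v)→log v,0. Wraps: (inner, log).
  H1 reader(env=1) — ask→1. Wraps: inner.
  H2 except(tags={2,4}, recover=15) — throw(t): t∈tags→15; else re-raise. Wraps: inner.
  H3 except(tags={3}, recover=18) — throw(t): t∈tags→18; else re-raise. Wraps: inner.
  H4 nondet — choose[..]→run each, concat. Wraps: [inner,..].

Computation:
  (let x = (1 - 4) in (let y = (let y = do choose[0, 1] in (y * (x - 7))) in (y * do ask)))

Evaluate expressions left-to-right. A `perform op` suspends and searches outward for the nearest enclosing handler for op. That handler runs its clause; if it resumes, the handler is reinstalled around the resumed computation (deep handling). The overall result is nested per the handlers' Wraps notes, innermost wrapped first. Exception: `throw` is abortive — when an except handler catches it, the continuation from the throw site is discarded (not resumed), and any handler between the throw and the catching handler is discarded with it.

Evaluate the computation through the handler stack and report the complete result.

Step-by-step:
choose[0, 1] @ H4
  branch[0] choose=0:
    ask @ H1 ⇒ 1
    H0 returns (0, ())
    H1 returns (0, ())
    H2 returns (0, ())
    H3 returns (0, ())
    H4 returns [(0, ())]
  branch[1] choose=1:
    ask @ H1 ⇒ 1
    H0 returns (-10, ())
    H1 returns (-10, ())
    H2 returns (-10, ())
    H3 returns (-10, ())
    H4 returns [(-10, ())]
= [(0, ()), (-10, ())]

Answer: [(0, ()), (-10, ())]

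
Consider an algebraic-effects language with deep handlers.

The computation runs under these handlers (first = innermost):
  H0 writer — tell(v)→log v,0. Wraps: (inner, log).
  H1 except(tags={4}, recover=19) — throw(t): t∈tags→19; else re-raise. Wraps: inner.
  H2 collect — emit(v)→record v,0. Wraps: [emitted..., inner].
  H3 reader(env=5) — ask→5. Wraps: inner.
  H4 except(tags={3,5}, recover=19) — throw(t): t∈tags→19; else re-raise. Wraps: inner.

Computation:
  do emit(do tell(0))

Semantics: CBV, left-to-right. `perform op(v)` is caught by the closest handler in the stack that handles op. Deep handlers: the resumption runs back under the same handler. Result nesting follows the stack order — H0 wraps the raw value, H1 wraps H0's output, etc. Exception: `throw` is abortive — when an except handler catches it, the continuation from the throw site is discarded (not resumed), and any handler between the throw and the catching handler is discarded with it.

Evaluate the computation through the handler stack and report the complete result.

Answer: [0, (0, (0))]

Working:
tell(0) @ H0 ⇒ log+=0
emit(0) @ H2 ⇒ out+=0
H0 returns (0, (0))
H1 returns (0, (0))
H2 returns [0, (0, (0))]
H3 returns [0, (0, (0))]
H4 returns [0, (0, (0))]
= [0, (0, (0))]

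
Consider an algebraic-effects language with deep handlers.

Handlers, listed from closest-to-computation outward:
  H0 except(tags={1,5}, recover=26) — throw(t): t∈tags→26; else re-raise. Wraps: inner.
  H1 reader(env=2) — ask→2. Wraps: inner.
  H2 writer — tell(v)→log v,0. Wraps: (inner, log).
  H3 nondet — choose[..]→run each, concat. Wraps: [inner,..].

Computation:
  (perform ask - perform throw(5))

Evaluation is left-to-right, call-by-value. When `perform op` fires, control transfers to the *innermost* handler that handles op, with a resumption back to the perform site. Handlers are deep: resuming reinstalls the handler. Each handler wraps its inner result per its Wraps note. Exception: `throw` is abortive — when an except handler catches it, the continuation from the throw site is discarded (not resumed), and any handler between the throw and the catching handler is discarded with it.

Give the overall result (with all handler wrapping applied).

Answer: [(26, ())]

Step-by-step:
ask @ H1 ⇒ 2
throw(5) @ H0 caught ⇒ 26
H1 returns 26
H2 returns (26, ())
H3 returns [(26, ())]
= [(26, ())]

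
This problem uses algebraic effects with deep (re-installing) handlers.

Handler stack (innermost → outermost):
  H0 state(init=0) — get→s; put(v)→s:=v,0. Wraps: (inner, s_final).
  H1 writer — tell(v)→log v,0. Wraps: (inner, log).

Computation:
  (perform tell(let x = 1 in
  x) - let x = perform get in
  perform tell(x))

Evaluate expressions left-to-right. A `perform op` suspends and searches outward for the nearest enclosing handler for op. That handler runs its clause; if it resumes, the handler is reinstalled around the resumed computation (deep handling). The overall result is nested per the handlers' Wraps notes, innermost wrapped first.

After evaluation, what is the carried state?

Evaluation trace:
tell(1) @ H1 ⇒ log+=1
get @ H0 ⇒ 0
tell(0) @ H1 ⇒ log+=0
H0 returns (0, 0)
H1 returns ((0, 0), (1, 0))
= ((0, 0), (1, 0))

Answer: 0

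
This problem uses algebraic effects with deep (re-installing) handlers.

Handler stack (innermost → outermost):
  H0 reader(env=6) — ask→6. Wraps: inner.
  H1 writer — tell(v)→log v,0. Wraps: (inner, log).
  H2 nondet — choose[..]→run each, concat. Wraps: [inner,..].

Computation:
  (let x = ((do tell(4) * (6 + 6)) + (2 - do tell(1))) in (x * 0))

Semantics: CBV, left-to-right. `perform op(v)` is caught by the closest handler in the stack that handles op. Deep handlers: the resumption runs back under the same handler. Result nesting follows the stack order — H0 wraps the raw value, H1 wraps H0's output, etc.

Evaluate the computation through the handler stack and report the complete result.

Step-by-step:
tell(4) @ H1 ⇒ log+=4
tell(1) @ H1 ⇒ log+=1
H0 returns 0
H1 returns (0, (4, 1))
H2 returns [(0, (4, 1))]
= [(0, (4, 1))]

Answer: [(0, (4, 1))]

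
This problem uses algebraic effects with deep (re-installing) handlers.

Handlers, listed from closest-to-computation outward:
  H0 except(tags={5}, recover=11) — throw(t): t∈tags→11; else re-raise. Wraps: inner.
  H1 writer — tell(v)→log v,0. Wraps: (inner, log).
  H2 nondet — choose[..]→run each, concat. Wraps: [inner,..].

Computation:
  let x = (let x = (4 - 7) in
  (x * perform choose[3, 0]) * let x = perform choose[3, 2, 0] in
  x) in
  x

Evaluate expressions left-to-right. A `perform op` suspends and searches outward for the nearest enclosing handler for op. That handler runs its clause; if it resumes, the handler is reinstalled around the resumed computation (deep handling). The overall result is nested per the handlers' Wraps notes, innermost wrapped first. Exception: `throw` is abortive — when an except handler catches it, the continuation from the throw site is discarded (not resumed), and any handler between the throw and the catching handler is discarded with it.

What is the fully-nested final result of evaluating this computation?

Answer: [(-27, ()), (-18, ()), (0, ()), (0, ()), (0, ()), (0, ())]

Evaluation trace:
choose[3, 0] @ H2
  branch[0] choose=3:
    choose[3, 2, 0] @ H2
      branch[0] choose=3:
        H0 returns -27
        H1 returns (-27, ())
        H2 returns [(-27, ())]
      branch[1] choose=2:
        H0 returns -18
        H1 returns (-18, ())
        H2 returns [(-18, ())]
      branch[2] choose=0:
        H0 returns 0
        H1 returns (0, ())
        H2 returns [(0, ())]
  branch[1] choose=0:
    choose[3, 2, 0] @ H2
      branch[0] choose=3:
        H0 returns 0
        H1 returns (0, ())
        H2 returns [(0, ())]
      branch[1] choose=2:
        H0 returns 0
        H1 returns (0, ())
        H2 returns [(0, ())]
      branch[2] choose=0:
        H0 returns 0
        H1 returns (0, ())
        H2 returns [(0, ())]
= [(-27, ()), (-18, ()), (0, ()), (0, ()), (0, ()), (0, ())]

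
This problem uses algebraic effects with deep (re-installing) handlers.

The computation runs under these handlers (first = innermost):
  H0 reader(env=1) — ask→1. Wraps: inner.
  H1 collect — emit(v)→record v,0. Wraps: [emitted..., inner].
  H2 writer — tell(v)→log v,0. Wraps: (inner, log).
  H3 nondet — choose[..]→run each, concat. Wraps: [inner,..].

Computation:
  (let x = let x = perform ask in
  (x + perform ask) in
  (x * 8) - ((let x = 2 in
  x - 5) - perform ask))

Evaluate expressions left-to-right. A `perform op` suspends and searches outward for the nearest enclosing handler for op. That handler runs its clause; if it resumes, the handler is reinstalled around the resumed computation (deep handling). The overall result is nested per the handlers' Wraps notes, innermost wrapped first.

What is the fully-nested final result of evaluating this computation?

Answer: [([20], ())]

Working:
ask @ H0 ⇒ 1
ask @ H0 ⇒ 1
ask @ H0 ⇒ 1
H0 returns 20
H1 returns [20]
H2 returns ([20], ())
H3 returns [([20], ())]
= [([20], ())]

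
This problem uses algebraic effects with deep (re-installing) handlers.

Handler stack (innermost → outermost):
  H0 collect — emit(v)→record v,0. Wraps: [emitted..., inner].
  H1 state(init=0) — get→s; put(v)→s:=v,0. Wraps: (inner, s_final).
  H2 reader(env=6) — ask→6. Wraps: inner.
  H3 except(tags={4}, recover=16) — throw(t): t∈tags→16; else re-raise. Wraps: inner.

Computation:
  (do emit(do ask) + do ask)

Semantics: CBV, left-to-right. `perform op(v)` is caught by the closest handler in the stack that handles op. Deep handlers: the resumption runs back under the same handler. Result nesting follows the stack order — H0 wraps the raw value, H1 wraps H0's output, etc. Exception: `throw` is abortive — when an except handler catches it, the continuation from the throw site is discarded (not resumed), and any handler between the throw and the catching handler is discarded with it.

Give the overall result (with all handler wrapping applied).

Working:
ask @ H2 ⇒ 6
emit(6) @ H0 ⇒ out+=6
ask @ H2 ⇒ 6
H0 returns [6, 6]
H1 returns ([6, 6], 0)
H2 returns ([6, 6], 0)
H3 returns ([6, 6], 0)
= ([6, 6], 0)

Answer: ([6, 6], 0)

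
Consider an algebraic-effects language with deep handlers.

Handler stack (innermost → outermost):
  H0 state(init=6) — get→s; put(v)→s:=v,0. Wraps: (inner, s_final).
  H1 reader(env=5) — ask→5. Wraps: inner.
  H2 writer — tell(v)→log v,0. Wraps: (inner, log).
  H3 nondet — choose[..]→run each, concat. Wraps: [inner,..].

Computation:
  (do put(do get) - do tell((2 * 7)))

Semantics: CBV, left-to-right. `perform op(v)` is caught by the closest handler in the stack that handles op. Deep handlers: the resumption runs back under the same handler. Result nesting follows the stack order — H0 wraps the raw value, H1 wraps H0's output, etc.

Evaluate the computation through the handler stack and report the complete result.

Step-by-step:
get @ H0 ⇒ 6
put(6) @ H0 ⇒ s:=6
tell(14) @ H2 ⇒ log+=14
H0 returns (0, 6)
H1 returns (0, 6)
H2 returns ((0, 6), (14))
H3 returns [((0, 6), (14))]
= [((0, 6), (14))]

Answer: [((0, 6), (14))]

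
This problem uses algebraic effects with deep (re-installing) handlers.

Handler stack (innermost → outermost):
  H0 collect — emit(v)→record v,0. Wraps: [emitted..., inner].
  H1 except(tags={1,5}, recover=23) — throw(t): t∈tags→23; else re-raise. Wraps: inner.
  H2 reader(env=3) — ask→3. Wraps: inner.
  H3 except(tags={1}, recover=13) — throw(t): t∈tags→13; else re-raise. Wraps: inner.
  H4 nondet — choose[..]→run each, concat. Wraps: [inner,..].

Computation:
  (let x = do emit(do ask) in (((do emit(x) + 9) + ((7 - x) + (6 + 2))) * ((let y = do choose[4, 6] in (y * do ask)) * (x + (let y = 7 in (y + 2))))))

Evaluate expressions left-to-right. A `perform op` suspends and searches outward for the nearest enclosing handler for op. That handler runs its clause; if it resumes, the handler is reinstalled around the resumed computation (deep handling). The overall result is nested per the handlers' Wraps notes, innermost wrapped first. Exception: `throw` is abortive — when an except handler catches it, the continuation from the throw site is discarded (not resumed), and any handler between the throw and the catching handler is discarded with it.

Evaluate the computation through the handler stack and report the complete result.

Answer: [[3, 0, 2592], [3, 0, 3888]]

Working:
ask @ H2 ⇒ 3
emit(3) @ H0 ⇒ out+=3
emit(0) @ H0 ⇒ out+=0
choose[4, 6] @ H4
  branch[0] choose=4:
    ask @ H2 ⇒ 3
    H0 returns [3, 0, 2592]
    H1 returns [3, 0, 2592]
    H2 returns [3, 0, 2592]
    H3 returns [3, 0, 2592]
    H4 returns [[3, 0, 2592]]
  branch[1] choose=6:
    ask @ H2 ⇒ 3
    H0 returns [3, 0, 3888]
    H1 returns [3, 0, 3888]
    H2 returns [3, 0, 3888]
    H3 returns [3, 0, 3888]
    H4 returns [[3, 0, 3888]]
= [[3, 0, 2592], [3, 0, 3888]]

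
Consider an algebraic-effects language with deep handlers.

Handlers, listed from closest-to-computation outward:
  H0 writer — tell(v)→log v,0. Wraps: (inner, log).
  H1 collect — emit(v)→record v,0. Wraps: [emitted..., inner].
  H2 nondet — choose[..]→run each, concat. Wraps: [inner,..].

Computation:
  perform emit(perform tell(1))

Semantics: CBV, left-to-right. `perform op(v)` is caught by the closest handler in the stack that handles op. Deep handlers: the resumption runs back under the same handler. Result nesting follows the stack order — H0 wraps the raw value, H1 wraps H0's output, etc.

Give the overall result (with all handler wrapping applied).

Answer: [[0, (0, (1))]]

Step-by-step:
tell(1) @ H0 ⇒ log+=1
emit(0) @ H1 ⇒ out+=0
H0 returns (0, (1))
H1 returns [0, (0, (1))]
H2 returns [[0, (0, (1))]]
= [[0, (0, (1))]]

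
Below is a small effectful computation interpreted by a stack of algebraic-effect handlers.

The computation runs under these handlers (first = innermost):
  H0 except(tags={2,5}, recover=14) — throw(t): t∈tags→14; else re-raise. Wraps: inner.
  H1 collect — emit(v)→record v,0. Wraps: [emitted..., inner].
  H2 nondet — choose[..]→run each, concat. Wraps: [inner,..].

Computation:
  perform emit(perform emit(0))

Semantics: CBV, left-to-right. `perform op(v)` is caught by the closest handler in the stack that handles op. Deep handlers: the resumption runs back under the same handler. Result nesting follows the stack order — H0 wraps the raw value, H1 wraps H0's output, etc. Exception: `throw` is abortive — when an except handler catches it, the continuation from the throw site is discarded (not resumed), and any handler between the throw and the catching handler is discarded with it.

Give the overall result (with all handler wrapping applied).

Answer: [[0, 0, 0]]

Evaluation trace:
emit(0) @ H1 ⇒ out+=0
emit(0) @ H1 ⇒ out+=0
H0 returns 0
H1 returns [0, 0, 0]
H2 returns [[0, 0, 0]]
= [[0, 0, 0]]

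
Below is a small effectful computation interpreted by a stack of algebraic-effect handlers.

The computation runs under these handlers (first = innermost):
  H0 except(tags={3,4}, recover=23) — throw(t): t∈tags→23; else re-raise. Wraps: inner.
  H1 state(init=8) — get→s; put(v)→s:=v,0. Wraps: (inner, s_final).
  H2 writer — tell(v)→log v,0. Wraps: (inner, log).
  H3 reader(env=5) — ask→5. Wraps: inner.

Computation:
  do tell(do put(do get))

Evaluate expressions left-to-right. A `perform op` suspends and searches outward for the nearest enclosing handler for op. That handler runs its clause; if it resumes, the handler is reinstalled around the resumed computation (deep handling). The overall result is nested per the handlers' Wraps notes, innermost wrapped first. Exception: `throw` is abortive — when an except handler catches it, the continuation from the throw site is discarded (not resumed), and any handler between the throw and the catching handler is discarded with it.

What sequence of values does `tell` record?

Step-by-step:
get @ H1 ⇒ 8
put(8) @ H1 ⇒ s:=8
tell(0) @ H2 ⇒ log+=0
H0 returns 0
H1 returns (0, 8)
H2 returns ((0, 8), (0))
H3 returns ((0, 8), (0))
= ((0, 8), (0))

Answer: (0)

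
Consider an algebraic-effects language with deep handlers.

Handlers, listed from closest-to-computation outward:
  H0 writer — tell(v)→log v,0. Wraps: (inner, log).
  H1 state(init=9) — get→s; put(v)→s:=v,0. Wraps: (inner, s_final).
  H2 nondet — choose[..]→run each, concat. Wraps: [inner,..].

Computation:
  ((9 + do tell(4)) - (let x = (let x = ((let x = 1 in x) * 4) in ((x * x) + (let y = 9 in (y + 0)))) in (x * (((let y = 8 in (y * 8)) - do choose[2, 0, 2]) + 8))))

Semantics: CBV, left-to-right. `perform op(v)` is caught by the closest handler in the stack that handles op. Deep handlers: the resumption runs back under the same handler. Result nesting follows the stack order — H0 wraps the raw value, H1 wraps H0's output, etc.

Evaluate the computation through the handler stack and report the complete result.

Answer: [((-1741, (4)), 9), ((-1791, (4)), 9), ((-1741, (4)), 9)]

Step-by-step:
tell(4) @ H0 ⇒ log+=4
choose[2, 0, 2] @ H2
  branch[0] choose=2:
    H0 returns (-1741, (4))
    H1 returns ((-1741, (4)), 9)
    H2 returns [((-1741, (4)), 9)]
  branch[1] choose=0:
    H0 returns (-1791, (4))
    H1 returns ((-1791, (4)), 9)
    H2 returns [((-1791, (4)), 9)]
  branch[2] choose=2:
    H0 returns (-1741, (4))
    H1 returns ((-1741, (4)), 9)
    H2 returns [((-1741, (4)), 9)]
= [((-1741, (4)), 9), ((-1791, (4)), 9), ((-1741, (4)), 9)]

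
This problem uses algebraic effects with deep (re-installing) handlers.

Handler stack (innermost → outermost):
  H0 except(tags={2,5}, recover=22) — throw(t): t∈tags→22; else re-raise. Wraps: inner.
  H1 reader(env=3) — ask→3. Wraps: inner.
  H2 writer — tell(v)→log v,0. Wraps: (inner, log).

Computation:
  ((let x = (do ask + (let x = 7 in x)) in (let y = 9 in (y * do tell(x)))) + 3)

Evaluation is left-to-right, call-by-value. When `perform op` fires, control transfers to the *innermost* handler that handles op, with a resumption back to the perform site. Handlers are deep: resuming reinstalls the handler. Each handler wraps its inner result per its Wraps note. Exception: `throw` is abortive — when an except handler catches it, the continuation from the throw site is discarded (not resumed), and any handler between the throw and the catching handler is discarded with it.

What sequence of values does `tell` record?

Answer: (10)

Evaluation trace:
ask @ H1 ⇒ 3
tell(10) @ H2 ⇒ log+=10
H0 returns 3
H1 returns 3
H2 returns (3, (10))
= (3, (10))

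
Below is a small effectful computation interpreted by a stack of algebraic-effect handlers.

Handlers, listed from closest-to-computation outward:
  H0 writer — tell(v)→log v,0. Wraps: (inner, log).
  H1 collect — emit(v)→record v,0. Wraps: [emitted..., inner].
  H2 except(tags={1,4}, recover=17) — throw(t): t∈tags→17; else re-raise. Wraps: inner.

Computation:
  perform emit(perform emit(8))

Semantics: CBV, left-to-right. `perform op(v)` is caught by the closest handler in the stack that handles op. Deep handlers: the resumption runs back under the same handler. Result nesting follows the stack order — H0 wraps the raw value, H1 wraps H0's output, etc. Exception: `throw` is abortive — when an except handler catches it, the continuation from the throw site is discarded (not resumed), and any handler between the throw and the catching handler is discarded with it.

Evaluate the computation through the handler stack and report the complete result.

Answer: [8, 0, (0, ())]

Evaluation trace:
emit(8) @ H1 ⇒ out+=8
emit(0) @ H1 ⇒ out+=0
H0 returns (0, ())
H1 returns [8, 0, (0, ())]
H2 returns [8, 0, (0, ())]
= [8, 0, (0, ())]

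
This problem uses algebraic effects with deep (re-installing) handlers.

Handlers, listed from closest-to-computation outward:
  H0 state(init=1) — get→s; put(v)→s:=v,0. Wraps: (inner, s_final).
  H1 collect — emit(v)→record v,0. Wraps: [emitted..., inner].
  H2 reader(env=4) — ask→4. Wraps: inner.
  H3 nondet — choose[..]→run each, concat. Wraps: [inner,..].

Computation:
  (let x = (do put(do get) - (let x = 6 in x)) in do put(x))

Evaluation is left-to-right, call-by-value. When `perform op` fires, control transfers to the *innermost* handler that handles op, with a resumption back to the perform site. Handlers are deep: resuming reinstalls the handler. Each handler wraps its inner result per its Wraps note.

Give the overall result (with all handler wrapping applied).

Working:
get @ H0 ⇒ 1
put(1) @ H0 ⇒ s:=1
put(-6) @ H0 ⇒ s:=-6
H0 returns (0, -6)
H1 returns [(0, -6)]
H2 returns [(0, -6)]
H3 returns [[(0, -6)]]
= [[(0, -6)]]

Answer: [[(0, -6)]]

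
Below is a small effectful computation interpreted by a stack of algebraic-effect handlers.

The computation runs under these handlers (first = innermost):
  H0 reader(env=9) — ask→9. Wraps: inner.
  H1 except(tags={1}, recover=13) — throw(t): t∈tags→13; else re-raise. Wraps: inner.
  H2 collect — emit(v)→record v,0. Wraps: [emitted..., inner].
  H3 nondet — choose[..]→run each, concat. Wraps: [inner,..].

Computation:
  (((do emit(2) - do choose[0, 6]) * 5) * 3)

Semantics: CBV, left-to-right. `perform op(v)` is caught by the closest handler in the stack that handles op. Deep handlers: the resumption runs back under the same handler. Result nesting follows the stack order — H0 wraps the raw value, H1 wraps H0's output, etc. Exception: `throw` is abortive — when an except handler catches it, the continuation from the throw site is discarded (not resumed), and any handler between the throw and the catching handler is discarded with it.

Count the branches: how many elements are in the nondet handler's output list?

Step-by-step:
emit(2) @ H2 ⇒ out+=2
choose[0, 6] @ H3
  branch[0] choose=0:
    H0 returns 0
    H1 returns 0
    H2 returns [2, 0]
    H3 returns [[2, 0]]
  branch[1] choose=6:
    H0 returns -90
    H1 returns -90
    H2 returns [2, -90]
    H3 returns [[2, -90]]
= [[2, 0], [2, -90]]

Answer: 2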